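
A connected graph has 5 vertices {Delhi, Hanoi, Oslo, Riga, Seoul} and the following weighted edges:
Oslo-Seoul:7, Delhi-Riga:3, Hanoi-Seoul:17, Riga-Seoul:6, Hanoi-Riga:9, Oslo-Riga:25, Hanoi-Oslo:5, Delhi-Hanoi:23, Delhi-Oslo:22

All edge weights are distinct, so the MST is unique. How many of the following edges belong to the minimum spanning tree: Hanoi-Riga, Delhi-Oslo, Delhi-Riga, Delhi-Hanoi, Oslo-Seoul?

Kruskal: consider edges lightest-first.
Delhi-Riga (3): add. Components now {Hanoi} {Seoul} {Delhi,Riga} {Oslo}
Hanoi-Oslo (5): add. Components now {Hanoi,Oslo} {Seoul} {Delhi,Riga}
Riga-Seoul (6): add. Components now {Hanoi,Oslo} {Delhi,Riga,Seoul}
Oslo-Seoul (7): add. Components now {Delhi,Hanoi,Oslo,Riga,Seoul}
MST edge set: {Delhi-Riga, Hanoi-Oslo, Riga-Seoul, Oslo-Seoul}.
Of the listed edges, {Delhi-Riga, Oslo-Seoul} are in the MST → 2.

2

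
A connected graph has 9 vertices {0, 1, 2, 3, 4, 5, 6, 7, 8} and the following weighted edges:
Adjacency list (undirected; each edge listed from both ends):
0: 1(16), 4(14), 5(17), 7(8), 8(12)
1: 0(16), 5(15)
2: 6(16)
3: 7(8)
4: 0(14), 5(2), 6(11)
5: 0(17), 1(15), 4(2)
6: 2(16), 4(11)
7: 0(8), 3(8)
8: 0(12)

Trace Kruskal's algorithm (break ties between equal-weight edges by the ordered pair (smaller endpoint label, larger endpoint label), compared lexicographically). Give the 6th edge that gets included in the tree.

Kruskal's algorithm — process edges by increasing weight (ties by edge label):
4–5 (2): add — endpoints in different components.
0–7 (8): add — endpoints in different components.
3–7 (8): add — endpoints in different components.
4–6 (11): add — endpoints in different components.
0–8 (12): add — endpoints in different components.
0–4 (14): add — endpoints in different components.
1–5 (15): add — endpoints in different components.
0–1 (16): skip — 0 and 1 already connected.
2–6 (16): add — endpoints in different components.
The 6th edge added is 0–4.

0-4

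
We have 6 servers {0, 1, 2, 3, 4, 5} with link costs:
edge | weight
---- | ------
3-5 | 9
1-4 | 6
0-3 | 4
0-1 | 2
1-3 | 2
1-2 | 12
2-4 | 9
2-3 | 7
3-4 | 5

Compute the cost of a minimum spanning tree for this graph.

25

Grow the tree from 1 using Prim:
Step 1: cheapest edge leaving the tree is 0-1 (2); add 0.
Step 2: cheapest edge leaving the tree is 1-3 (2); add 3.
Step 3: cheapest edge leaving the tree is 3-4 (5); add 4.
Step 4: cheapest edge leaving the tree is 2-3 (7); add 2.
Step 5: cheapest edge leaving the tree is 3-5 (9); add 5.
MST edges: 0-1, 1-3, 3-4, 2-3, 3-5; total weight 2+2+5+7+9 = 25.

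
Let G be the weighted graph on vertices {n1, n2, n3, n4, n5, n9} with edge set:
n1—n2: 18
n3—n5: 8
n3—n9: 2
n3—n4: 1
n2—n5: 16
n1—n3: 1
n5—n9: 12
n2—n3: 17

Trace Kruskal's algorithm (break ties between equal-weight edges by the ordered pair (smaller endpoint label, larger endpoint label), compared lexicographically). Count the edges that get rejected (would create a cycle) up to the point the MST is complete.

1

Sort edges by weight, then run Kruskal:
n1—n3 (1): add — endpoints in different components.
n3—n4 (1): add — endpoints in different components.
n3—n9 (2): add — endpoints in different components.
n3—n5 (8): add — endpoints in different components.
n5—n9 (12): skip — n9 and n5 already connected.
n2—n5 (16): add — endpoints in different components.
Edges rejected before the tree was complete: 1.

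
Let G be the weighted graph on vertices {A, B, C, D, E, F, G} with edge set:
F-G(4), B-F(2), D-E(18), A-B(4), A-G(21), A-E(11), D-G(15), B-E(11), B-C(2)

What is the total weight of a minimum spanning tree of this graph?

Kruskal: consider edges lightest-first.
B-C (2): add. Components now {A} {B,C} {D} {E} {F} {G}
B-F (2): add. Components now {A} {B,C,F} {D} {E} {G}
A-B (4): add. Components now {A,B,C,F} {D} {E} {G}
F-G (4): add. Components now {A,B,C,F,G} {D} {E}
A-E (11): add. Components now {A,B,C,E,F,G} {D}
B-E (11): skip — B and E already connected.
D-G (15): add. Components now {A,B,C,D,E,F,G}
MST edges: B-C, B-F, A-B, F-G, A-E, D-G; total weight 2+2+4+4+11+15 = 38.

38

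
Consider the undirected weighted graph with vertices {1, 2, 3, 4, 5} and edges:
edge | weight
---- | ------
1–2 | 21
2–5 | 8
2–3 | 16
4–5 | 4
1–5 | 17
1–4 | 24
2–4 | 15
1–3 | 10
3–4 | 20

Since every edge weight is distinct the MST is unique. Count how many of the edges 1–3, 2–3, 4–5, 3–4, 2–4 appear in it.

3

Sort edges by weight, then run Kruskal:
4–5 (4): add. Components now {1} {2} {3} {4,5}
2–5 (8): add. Components now {1} {2,4,5} {3}
1–3 (10): add. Components now {1,3} {2,4,5}
2–4 (15): skip — 2 and 4 already connected.
2–3 (16): add. Components now {1,2,3,4,5}
MST edge set: {4–5, 2–5, 1–3, 2–3}.
Of the listed edges, {1–3, 2–3, 4–5} are in the MST → 3.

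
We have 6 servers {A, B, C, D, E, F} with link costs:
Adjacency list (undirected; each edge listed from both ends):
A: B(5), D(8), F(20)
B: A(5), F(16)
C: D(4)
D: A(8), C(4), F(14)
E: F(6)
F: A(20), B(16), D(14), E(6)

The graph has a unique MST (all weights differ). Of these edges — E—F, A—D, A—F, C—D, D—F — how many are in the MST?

4

Sort edges by weight, then run Kruskal:
C—D (4): add — endpoints in different components.
A—B (5): add — endpoints in different components.
E—F (6): add — endpoints in different components.
A—D (8): add — endpoints in different components.
D—F (14): add — endpoints in different components.
MST edge set: {C—D, A—B, E—F, A—D, D—F}.
Of the listed edges, {E—F, A—D, C—D, D—F} are in the MST → 4.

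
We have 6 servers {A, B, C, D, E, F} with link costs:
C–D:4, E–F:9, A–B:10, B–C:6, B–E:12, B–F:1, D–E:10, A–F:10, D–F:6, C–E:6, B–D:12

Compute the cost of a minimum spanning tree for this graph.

27

Prim's algorithm from A:
Step 1: cheapest edge leaving the tree is A–B (10); add B.
Step 2: cheapest edge leaving the tree is B–F (1); add F.
Step 3: cheapest edge leaving the tree is B–C (6); add C.
Step 4: cheapest edge leaving the tree is C–D (4); add D.
Step 5: cheapest edge leaving the tree is C–E (6); add E.
MST edges: A–B, B–F, B–C, C–D, C–E; total weight 10+1+6+4+6 = 27.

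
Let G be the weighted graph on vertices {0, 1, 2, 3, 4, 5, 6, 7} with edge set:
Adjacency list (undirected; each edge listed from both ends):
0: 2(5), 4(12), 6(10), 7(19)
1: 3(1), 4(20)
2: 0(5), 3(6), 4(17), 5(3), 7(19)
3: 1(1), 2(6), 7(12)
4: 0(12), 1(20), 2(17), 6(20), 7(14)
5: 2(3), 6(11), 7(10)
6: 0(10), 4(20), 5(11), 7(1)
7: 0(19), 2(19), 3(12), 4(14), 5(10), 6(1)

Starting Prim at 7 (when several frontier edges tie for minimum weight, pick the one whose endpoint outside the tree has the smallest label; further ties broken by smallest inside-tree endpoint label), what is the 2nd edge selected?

Prim's algorithm from 7:
Step 1: cheapest edge leaving the tree is 6–7 (1); add 6.
Step 2: cheapest edge leaving the tree is 0–6 (10); add 0.
Step 3: cheapest edge leaving the tree is 0–2 (5); add 2.
Step 4: cheapest edge leaving the tree is 2–5 (3); add 5.
Step 5: cheapest edge leaving the tree is 2–3 (6); add 3.
Step 6: cheapest edge leaving the tree is 1–3 (1); add 1.
Step 7: cheapest edge leaving the tree is 0–4 (12); add 4.
The 2nd edge added is 0–6.

0-6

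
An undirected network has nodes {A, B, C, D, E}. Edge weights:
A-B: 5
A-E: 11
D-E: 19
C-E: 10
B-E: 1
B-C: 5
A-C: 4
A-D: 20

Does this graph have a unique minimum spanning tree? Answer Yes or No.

Sort edges by weight, then run Kruskal:
B-E (1): add. Components now {A} {B,E} {C} {D}
A-C (4): add. Components now {A,C} {B,E} {D}
A-B (5): add. Components now {A,B,C,E} {D}
B-C (5): skip — B and C already connected.
C-E (10): skip — C and E already connected.
A-E (11): skip — A and E already connected.
D-E (19): add. Components now {A,B,C,D,E}
Non-tree edge B-C has weight 5, equal to the heaviest edge on its tree cycle — swapping gives another MST of the same weight. Not unique.

No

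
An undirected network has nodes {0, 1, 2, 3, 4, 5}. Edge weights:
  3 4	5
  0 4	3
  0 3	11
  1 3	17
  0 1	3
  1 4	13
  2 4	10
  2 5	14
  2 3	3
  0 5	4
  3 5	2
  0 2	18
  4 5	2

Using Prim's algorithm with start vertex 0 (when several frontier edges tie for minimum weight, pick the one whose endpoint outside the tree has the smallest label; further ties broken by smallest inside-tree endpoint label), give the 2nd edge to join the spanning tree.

0-4

Grow the tree from 0 using Prim:
Step 1: frontier [0 1 3, 0 4 3, 0 5 4, 0 3 11, 0 2 18] → take 0 1 (3); add 1.
Step 2: frontier [0 4 3, 0 5 4, 0 3 11, 0 2 18, 1 4 13, 1 3 17] → take 0 4 (3); add 4.
Step 3: frontier [0 5 4, 0 3 11, 0 2 18, 1 3 17, 4 5 2, 3 4 5, 2 4 10] → take 4 5 (2); add 5.
Step 4: frontier [0 3 11, 0 2 18, 1 3 17, 3 4 5, 2 4 10, 3 5 2, 2 5 14] → take 3 5 (2); add 3.
Step 5: frontier [0 2 18, 2 3 3, 2 4 10, 2 5 14] → take 2 3 (3); add 2.
The 2nd edge added is 0 4.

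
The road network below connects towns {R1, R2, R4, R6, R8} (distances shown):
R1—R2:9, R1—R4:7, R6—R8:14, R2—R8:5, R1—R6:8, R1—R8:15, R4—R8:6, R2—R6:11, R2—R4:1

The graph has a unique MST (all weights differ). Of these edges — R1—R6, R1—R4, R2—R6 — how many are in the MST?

2

Sort edges by weight, then run Kruskal:
R2—R4 (1): add. Components now {R2,R4} {R8} {R6} {R1}
R2—R8 (5): add. Components now {R2,R4,R8} {R6} {R1}
R4—R8 (6): skip — R4 and R8 already connected.
R1—R4 (7): add. Components now {R1,R2,R4,R8} {R6}
R1—R6 (8): add. Components now {R1,R2,R4,R6,R8}
MST edge set: {R2—R4, R2—R8, R1—R4, R1—R6}.
Of the listed edges, {R1—R6, R1—R4} are in the MST → 2.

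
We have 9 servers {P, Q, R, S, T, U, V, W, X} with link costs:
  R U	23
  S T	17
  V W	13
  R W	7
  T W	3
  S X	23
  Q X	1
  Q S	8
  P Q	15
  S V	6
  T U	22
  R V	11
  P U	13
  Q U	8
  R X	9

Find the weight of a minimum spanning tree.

55

Kruskal's algorithm — process edges by increasing weight (ties by edge label):
Q X (1): add — endpoints in different components.
T W (3): add — endpoints in different components.
S V (6): add — endpoints in different components.
R W (7): add — endpoints in different components.
Q S (8): add — endpoints in different components.
Q U (8): add — endpoints in different components.
R X (9): add — endpoints in different components.
R V (11): skip — R and V already connected.
P U (13): add — endpoints in different components.
MST edges: Q X, T W, S V, R W, Q S, Q U, R X, P U; total weight 1+3+6+7+8+8+9+13 = 55.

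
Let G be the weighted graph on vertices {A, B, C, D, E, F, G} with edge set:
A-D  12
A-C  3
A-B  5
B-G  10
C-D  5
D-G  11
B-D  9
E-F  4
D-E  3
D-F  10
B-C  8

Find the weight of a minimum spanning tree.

30

Kruskal's algorithm — process edges by increasing weight (ties by edge label):
A-C (3): add — endpoints in different components.
D-E (3): add — endpoints in different components.
E-F (4): add — endpoints in different components.
A-B (5): add — endpoints in different components.
C-D (5): add — endpoints in different components.
B-C (8): skip — B and C already connected.
B-D (9): skip — B and D already connected.
B-G (10): add — endpoints in different components.
MST edges: A-C, D-E, E-F, A-B, C-D, B-G; total weight 3+3+4+5+5+10 = 30.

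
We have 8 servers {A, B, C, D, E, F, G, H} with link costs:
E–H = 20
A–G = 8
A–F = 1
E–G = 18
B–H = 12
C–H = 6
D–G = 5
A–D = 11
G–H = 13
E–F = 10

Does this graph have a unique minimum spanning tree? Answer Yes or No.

Sort edges by weight, then run Kruskal:
A–F (1): add — endpoints in different components.
D–G (5): add — endpoints in different components.
C–H (6): add — endpoints in different components.
A–G (8): add — endpoints in different components.
E–F (10): add — endpoints in different components.
A–D (11): skip — A and D already connected.
B–H (12): add — endpoints in different components.
G–H (13): add — endpoints in different components.
Every non-tree edge has weight strictly greater than the heaviest edge on the tree path between its endpoints, so the MST is unique.

Yes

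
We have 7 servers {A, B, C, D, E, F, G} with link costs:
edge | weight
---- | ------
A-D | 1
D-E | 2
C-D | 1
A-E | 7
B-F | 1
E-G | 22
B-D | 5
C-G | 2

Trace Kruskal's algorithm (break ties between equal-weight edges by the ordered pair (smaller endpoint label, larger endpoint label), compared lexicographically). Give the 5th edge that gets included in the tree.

Sort edges by weight, then run Kruskal:
A-D (1): add. Components now {A,D} {B} {C} {E} {F} {G}
B-F (1): add. Components now {A,D} {B,F} {C} {E} {G}
C-D (1): add. Components now {A,C,D} {B,F} {E} {G}
C-G (2): add. Components now {A,C,D,G} {B,F} {E}
D-E (2): add. Components now {A,C,D,E,G} {B,F}
B-D (5): add. Components now {A,B,C,D,E,F,G}
The 5th edge added is D-E.

D-E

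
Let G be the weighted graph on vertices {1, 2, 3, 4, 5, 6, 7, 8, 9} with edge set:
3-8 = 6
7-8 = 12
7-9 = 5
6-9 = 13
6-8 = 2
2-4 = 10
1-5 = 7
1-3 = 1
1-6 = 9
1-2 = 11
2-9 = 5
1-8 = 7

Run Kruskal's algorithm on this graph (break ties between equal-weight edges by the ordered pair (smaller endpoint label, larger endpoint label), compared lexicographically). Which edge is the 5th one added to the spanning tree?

3-8

Sort edges by weight, then run Kruskal:
1-3 (1): add — endpoints in different components.
6-8 (2): add — endpoints in different components.
2-9 (5): add — endpoints in different components.
7-9 (5): add — endpoints in different components.
3-8 (6): add — endpoints in different components.
1-5 (7): add — endpoints in different components.
1-8 (7): skip — 1 and 8 already connected.
1-6 (9): skip — 1 and 6 already connected.
2-4 (10): add — endpoints in different components.
1-2 (11): add — endpoints in different components.
The 5th edge added is 3-8.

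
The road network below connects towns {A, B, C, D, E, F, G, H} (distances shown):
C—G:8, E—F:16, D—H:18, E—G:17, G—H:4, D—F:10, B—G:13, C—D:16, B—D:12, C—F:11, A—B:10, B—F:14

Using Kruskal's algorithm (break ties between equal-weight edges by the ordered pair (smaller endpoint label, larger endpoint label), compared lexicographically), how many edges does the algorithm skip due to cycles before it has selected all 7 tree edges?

Kruskal's algorithm — process edges by increasing weight (ties by edge label):
G—H (4): add — endpoints in different components.
C—G (8): add — endpoints in different components.
A—B (10): add — endpoints in different components.
D—F (10): add — endpoints in different components.
C—F (11): add — endpoints in different components.
B—D (12): add — endpoints in different components.
B—G (13): skip — B and G already connected.
B—F (14): skip — B and F already connected.
C—D (16): skip — C and D already connected.
E—F (16): add — endpoints in different components.
Edges rejected before the tree was complete: 3.

3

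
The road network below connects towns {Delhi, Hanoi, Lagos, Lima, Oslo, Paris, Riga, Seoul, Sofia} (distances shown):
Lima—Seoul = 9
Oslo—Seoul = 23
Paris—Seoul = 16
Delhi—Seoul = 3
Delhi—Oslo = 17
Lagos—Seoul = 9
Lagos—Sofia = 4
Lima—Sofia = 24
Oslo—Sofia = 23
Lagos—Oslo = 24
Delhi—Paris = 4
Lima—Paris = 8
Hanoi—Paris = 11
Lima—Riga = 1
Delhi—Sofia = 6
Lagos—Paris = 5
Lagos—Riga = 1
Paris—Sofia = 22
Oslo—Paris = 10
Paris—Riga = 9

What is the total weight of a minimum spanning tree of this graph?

Grow the tree from Oslo using Prim:
Step 1: cheapest edge leaving the tree is Oslo—Paris (10); add Paris.
Step 2: cheapest edge leaving the tree is Delhi—Paris (4); add Delhi.
Step 3: cheapest edge leaving the tree is Delhi—Seoul (3); add Seoul.
Step 4: cheapest edge leaving the tree is Lagos—Paris (5); add Lagos.
Step 5: cheapest edge leaving the tree is Lagos—Riga (1); add Riga.
Step 6: cheapest edge leaving the tree is Lima—Riga (1); add Lima.
Step 7: cheapest edge leaving the tree is Lagos—Sofia (4); add Sofia.
Step 8: cheapest edge leaving the tree is Hanoi—Paris (11); add Hanoi.
MST edges: Oslo—Paris, Delhi—Paris, Delhi—Seoul, Lagos—Paris, Lagos—Riga, Lima—Riga, Lagos—Sofia, Hanoi—Paris; total weight 10+4+3+5+1+1+4+11 = 39.

39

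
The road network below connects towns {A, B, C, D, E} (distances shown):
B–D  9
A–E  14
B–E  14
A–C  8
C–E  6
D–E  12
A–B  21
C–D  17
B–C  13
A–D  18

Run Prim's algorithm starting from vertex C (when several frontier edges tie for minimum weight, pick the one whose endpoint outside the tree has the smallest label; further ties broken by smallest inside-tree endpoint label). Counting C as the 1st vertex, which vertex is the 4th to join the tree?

D

Grow the tree from C using Prim:
Step 1: frontier [C–E 6, A–C 8, B–C 13, C–D 17] → take C–E (6); add E.
Step 2: frontier [A–C 8, B–C 13, C–D 17, D–E 12, A–E 14, B–E 14] → take A–C (8); add A.
Step 3: frontier [A–D 18, A–B 21, B–C 13, C–D 17, D–E 12, B–E 14] → take D–E (12); add D.
Step 4: frontier [A–B 21, B–C 13, B–D 9, B–E 14] → take B–D (9); add B.
Vertex order: C, E, A, D, B. The 4th vertex is D.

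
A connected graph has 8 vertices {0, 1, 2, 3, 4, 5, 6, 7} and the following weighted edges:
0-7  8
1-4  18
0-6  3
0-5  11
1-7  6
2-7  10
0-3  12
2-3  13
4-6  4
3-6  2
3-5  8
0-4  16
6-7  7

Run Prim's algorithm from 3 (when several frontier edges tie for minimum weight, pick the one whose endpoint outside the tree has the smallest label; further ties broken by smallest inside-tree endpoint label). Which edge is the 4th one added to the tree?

6-7

Prim's algorithm from 3:
Step 1: frontier [3-6 2, 3-5 8, 0-3 12, 2-3 13] → take 3-6 (2); add 6.
Step 2: frontier [3-5 8, 0-3 12, 2-3 13, 0-6 3, 4-6 4, 6-7 7] → take 0-6 (3); add 0.
Step 3: frontier [0-7 8, 0-5 11, 0-4 16, 3-5 8, 2-3 13, 4-6 4, 6-7 7] → take 4-6 (4); add 4.
Step 4: frontier [0-7 8, 0-5 11, 3-5 8, 2-3 13, 1-4 18, 6-7 7] → take 6-7 (7); add 7.
Step 5: frontier [0-5 11, 3-5 8, 2-3 13, 1-4 18, 1-7 6, 2-7 10] → take 1-7 (6); add 1.
Step 6: frontier [0-5 11, 3-5 8, 2-3 13, 2-7 10] → take 3-5 (8); add 5.
Step 7: frontier [2-3 13, 2-7 10] → take 2-7 (10); add 2.
The 4th edge added is 6-7.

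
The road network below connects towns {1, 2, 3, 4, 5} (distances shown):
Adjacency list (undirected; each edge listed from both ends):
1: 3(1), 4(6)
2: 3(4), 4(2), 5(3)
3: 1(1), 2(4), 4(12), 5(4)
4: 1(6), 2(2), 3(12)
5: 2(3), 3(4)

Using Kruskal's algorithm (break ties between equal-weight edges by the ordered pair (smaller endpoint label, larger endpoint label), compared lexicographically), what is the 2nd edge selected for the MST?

Sort edges by weight, then run Kruskal:
1-3 (1): add — endpoints in different components.
2-4 (2): add — endpoints in different components.
2-5 (3): add — endpoints in different components.
2-3 (4): add — endpoints in different components.
The 2nd edge added is 2-4.

2-4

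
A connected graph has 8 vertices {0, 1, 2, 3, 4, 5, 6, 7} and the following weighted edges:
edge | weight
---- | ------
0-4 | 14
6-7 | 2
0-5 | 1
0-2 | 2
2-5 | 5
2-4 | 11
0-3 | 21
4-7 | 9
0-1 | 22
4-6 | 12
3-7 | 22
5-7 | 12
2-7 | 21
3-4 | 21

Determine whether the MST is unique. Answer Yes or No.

No

Kruskal: consider edges lightest-first.
0-5 (1): add — endpoints in different components.
0-2 (2): add — endpoints in different components.
6-7 (2): add — endpoints in different components.
2-5 (5): skip — 2 and 5 already connected.
4-7 (9): add — endpoints in different components.
2-4 (11): add — endpoints in different components.
4-6 (12): skip — 4 and 6 already connected.
5-7 (12): skip — 5 and 7 already connected.
0-4 (14): skip — 0 and 4 already connected.
0-3 (21): add — endpoints in different components.
2-7 (21): skip — 2 and 7 already connected.
3-4 (21): skip — 3 and 4 already connected.
0-1 (22): add — endpoints in different components.
Non-tree edge 3-4 has weight 21, equal to the heaviest edge on its tree cycle — swapping gives another MST of the same weight. Not unique.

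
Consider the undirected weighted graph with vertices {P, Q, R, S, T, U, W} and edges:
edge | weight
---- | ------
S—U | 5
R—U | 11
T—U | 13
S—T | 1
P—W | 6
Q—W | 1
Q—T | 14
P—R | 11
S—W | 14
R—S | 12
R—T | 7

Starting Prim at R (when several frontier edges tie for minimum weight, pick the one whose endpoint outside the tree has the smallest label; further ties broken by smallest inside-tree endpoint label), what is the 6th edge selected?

Prim, starting at R.
Step 1: frontier [R—T 7, P—R 11, R—U 11, R—S 12] → take R—T (7); add T.
Step 2: frontier [P—R 11, R—U 11, R—S 12, S—T 1, T—U 13, Q—T 14] → take S—T (1); add S.
Step 3: frontier [P—R 11, R—U 11, S—U 5, S—W 14, T—U 13, Q—T 14] → take S—U (5); add U.
Step 4: frontier [P—R 11, S—W 14, Q—T 14] → take P—R (11); add P.
Step 5: frontier [P—W 6, S—W 14, Q—T 14] → take P—W (6); add W.
Step 6: frontier [Q—T 14, Q—W 1] → take Q—W (1); add Q.
The 6th edge added is Q—W.

Q-W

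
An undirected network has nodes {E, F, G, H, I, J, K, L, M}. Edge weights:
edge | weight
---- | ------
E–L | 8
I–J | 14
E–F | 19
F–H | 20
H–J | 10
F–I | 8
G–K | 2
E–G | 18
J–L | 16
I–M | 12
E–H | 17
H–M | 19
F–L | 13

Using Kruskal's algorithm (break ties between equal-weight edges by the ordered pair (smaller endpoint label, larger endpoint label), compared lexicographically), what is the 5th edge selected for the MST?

I-M

Kruskal's algorithm — process edges by increasing weight (ties by edge label):
G–K (2): add — endpoints in different components.
E–L (8): add — endpoints in different components.
F–I (8): add — endpoints in different components.
H–J (10): add — endpoints in different components.
I–M (12): add — endpoints in different components.
F–L (13): add — endpoints in different components.
I–J (14): add — endpoints in different components.
J–L (16): skip — J and L already connected.
E–H (17): skip — E and H already connected.
E–G (18): add — endpoints in different components.
The 5th edge added is I–M.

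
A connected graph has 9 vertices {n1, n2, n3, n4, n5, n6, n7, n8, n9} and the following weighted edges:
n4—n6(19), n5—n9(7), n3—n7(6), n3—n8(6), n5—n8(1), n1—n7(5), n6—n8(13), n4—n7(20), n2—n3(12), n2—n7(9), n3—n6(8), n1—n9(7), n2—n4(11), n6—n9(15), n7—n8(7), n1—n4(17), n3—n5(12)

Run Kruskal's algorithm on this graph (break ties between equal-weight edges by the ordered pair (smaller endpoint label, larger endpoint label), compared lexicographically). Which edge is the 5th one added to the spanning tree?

Kruskal: consider edges lightest-first.
n5—n8 (1): add — endpoints in different components.
n1—n7 (5): add — endpoints in different components.
n3—n7 (6): add — endpoints in different components.
n3—n8 (6): add — endpoints in different components.
n1—n9 (7): add — endpoints in different components.
n5—n9 (7): skip — n9 and n5 already connected.
n7—n8 (7): skip — n8 and n7 already connected.
n3—n6 (8): add — endpoints in different components.
n2—n7 (9): add — endpoints in different components.
n2—n4 (11): add — endpoints in different components.
The 5th edge added is n1—n9.

n1-n9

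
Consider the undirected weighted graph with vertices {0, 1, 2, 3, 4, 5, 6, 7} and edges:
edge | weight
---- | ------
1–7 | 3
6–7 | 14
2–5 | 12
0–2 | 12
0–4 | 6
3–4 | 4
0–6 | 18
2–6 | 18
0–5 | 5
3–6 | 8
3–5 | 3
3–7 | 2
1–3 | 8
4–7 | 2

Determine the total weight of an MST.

35

Grow the tree from 7 using Prim:
Step 1: frontier [3–7 2, 4–7 2, 1–7 3, 6–7 14] → take 3–7 (2); add 3.
Step 2: frontier [3–5 3, 3–4 4, 1–3 8, 3–6 8, 4–7 2, 1–7 3, 6–7 14] → take 4–7 (2); add 4.
Step 3: frontier [3–5 3, 1–3 8, 3–6 8, 0–4 6, 1–7 3, 6–7 14] → take 1–7 (3); add 1.
Step 4: frontier [3–5 3, 3–6 8, 0–4 6, 6–7 14] → take 3–5 (3); add 5.
Step 5: frontier [3–6 8, 0–4 6, 0–5 5, 2–5 12, 6–7 14] → take 0–5 (5); add 0.
Step 6: frontier [0–2 12, 0–6 18, 3–6 8, 2–5 12, 6–7 14] → take 3–6 (8); add 6.
Step 7: frontier [0–2 12, 2–5 12, 2–6 18] → take 0–2 (12); add 2.
MST edges: 3–7, 4–7, 1–7, 3–5, 0–5, 3–6, 0–2; total weight 2+2+3+3+5+8+12 = 35.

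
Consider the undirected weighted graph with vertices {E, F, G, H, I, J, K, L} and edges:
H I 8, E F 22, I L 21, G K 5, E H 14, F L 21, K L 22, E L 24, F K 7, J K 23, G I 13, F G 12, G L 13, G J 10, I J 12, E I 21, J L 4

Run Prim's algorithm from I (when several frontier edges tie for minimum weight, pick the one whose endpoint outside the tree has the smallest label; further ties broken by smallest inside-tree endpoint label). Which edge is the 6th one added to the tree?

Grow the tree from I using Prim:
Step 1: cheapest edge leaving the tree is H I (8); add H.
Step 2: cheapest edge leaving the tree is I J (12); add J.
Step 3: cheapest edge leaving the tree is J L (4); add L.
Step 4: cheapest edge leaving the tree is G J (10); add G.
Step 5: cheapest edge leaving the tree is G K (5); add K.
Step 6: cheapest edge leaving the tree is F K (7); add F.
Step 7: cheapest edge leaving the tree is E H (14); add E.
The 6th edge added is F K.

F-K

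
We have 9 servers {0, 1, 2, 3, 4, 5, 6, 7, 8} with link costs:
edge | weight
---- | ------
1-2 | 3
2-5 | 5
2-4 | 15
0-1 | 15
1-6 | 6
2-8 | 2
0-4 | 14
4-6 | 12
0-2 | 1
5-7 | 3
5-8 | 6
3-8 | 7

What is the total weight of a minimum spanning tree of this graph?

Sort edges by weight, then run Kruskal:
0-2 (1): add — endpoints in different components.
2-8 (2): add — endpoints in different components.
1-2 (3): add — endpoints in different components.
5-7 (3): add — endpoints in different components.
2-5 (5): add — endpoints in different components.
1-6 (6): add — endpoints in different components.
5-8 (6): skip — 5 and 8 already connected.
3-8 (7): add — endpoints in different components.
4-6 (12): add — endpoints in different components.
MST edges: 0-2, 2-8, 1-2, 5-7, 2-5, 1-6, 3-8, 4-6; total weight 1+2+3+3+5+6+7+12 = 39.

39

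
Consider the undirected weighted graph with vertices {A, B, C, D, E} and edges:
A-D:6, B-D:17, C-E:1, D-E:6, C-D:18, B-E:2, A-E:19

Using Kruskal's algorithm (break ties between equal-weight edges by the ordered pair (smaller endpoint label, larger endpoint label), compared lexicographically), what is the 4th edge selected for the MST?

D-E

Kruskal: consider edges lightest-first.
C-E (1): add. Components now {A} {B} {C,E} {D}
B-E (2): add. Components now {A} {B,C,E} {D}
A-D (6): add. Components now {A,D} {B,C,E}
D-E (6): add. Components now {A,B,C,D,E}
The 4th edge added is D-E.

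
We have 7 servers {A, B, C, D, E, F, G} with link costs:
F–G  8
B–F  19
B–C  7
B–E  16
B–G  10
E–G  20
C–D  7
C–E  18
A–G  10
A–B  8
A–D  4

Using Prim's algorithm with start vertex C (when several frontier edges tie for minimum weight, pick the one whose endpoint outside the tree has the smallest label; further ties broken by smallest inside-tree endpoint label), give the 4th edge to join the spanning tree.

Prim's algorithm from C:
Step 1: frontier [B–C 7, C–D 7, C–E 18] → take B–C (7); add B.
Step 2: frontier [A–B 8, B–G 10, B–E 16, B–F 19, C–D 7, C–E 18] → take C–D (7); add D.
Step 3: frontier [A–B 8, B–G 10, B–E 16, B–F 19, C–E 18, A–D 4] → take A–D (4); add A.
Step 4: frontier [A–G 10, B–G 10, B–E 16, B–F 19, C–E 18] → take A–G (10); add G.
Step 5: frontier [B–E 16, B–F 19, C–E 18, F–G 8, E–G 20] → take F–G (8); add F.
Step 6: frontier [B–E 16, C–E 18, E–G 20] → take B–E (16); add E.
The 4th edge added is A–G.

A-G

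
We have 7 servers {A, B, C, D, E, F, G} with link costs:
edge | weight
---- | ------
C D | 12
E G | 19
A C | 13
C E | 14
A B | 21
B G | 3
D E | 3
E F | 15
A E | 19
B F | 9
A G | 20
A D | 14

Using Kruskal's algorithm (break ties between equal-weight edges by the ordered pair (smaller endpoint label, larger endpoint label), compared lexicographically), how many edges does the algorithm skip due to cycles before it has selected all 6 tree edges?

Kruskal: consider edges lightest-first.
B G (3): add — endpoints in different components.
D E (3): add — endpoints in different components.
B F (9): add — endpoints in different components.
C D (12): add — endpoints in different components.
A C (13): add — endpoints in different components.
A D (14): skip — A and D already connected.
C E (14): skip — C and E already connected.
E F (15): add — endpoints in different components.
Edges rejected before the tree was complete: 2.

2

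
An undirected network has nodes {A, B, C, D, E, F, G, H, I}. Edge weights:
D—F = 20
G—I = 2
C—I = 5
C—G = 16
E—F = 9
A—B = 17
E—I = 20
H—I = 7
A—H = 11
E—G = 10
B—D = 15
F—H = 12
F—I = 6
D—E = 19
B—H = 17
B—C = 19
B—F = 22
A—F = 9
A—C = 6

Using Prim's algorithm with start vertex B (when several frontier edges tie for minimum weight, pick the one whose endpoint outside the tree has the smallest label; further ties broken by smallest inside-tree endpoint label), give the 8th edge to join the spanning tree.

E-F

Grow the tree from B using Prim:
Step 1: cheapest edge leaving the tree is B—D (15); add D.
Step 2: cheapest edge leaving the tree is A—B (17); add A.
Step 3: cheapest edge leaving the tree is A—C (6); add C.
Step 4: cheapest edge leaving the tree is C—I (5); add I.
Step 5: cheapest edge leaving the tree is G—I (2); add G.
Step 6: cheapest edge leaving the tree is F—I (6); add F.
Step 7: cheapest edge leaving the tree is H—I (7); add H.
Step 8: cheapest edge leaving the tree is E—F (9); add E.
The 8th edge added is E—F.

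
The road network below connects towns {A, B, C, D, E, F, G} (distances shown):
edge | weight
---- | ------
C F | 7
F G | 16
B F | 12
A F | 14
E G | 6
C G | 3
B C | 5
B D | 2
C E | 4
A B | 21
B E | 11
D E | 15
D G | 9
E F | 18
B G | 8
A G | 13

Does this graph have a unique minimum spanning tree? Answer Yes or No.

Kruskal's algorithm — process edges by increasing weight (ties by edge label):
B D (2): add. Components now {A} {B,D} {C} {E} {F} {G}
C G (3): add. Components now {A} {B,D} {C,G} {E} {F}
C E (4): add. Components now {A} {B,D} {C,E,G} {F}
B C (5): add. Components now {A} {B,C,D,E,G} {F}
E G (6): skip — E and G already connected.
C F (7): add. Components now {A} {B,C,D,E,F,G}
B G (8): skip — B and G already connected.
D G (9): skip — D and G already connected.
B E (11): skip — B and E already connected.
B F (12): skip — B and F already connected.
A G (13): add. Components now {A,B,C,D,E,F,G}
Every non-tree edge has weight strictly greater than the heaviest edge on the tree path between its endpoints, so the MST is unique.

Yes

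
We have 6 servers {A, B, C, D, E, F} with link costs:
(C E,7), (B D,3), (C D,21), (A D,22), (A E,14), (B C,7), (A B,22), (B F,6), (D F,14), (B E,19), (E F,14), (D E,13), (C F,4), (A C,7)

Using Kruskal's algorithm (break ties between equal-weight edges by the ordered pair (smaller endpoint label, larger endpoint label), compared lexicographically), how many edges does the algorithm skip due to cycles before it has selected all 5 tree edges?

1

Kruskal: consider edges lightest-first.
B D (3): add. Components now {A} {B,D} {C} {E} {F}
C F (4): add. Components now {A} {B,D} {C,F} {E}
B F (6): add. Components now {A} {B,C,D,F} {E}
A C (7): add. Components now {A,B,C,D,F} {E}
B C (7): skip — B and C already connected.
C E (7): add. Components now {A,B,C,D,E,F}
Edges rejected before the tree was complete: 1.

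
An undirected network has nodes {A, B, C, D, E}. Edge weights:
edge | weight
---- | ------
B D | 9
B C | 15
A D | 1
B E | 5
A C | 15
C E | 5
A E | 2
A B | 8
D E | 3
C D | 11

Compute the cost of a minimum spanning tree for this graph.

Kruskal: consider edges lightest-first.
A D (1): add — endpoints in different components.
A E (2): add — endpoints in different components.
D E (3): skip — D and E already connected.
B E (5): add — endpoints in different components.
C E (5): add — endpoints in different components.
MST edges: A D, A E, B E, C E; total weight 1+2+5+5 = 13.

13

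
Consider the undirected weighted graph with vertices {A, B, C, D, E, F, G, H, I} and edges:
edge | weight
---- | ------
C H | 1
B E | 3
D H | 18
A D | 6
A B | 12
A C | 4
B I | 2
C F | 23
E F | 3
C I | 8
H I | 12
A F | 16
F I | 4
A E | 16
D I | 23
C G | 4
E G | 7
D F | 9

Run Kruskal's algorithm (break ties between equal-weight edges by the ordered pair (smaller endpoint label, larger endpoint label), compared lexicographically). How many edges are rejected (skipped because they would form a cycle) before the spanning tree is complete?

Kruskal: consider edges lightest-first.
C H (1): add — endpoints in different components.
B I (2): add — endpoints in different components.
B E (3): add — endpoints in different components.
E F (3): add — endpoints in different components.
A C (4): add — endpoints in different components.
C G (4): add — endpoints in different components.
F I (4): skip — F and I already connected.
A D (6): add — endpoints in different components.
E G (7): add — endpoints in different components.
Edges rejected before the tree was complete: 1.

1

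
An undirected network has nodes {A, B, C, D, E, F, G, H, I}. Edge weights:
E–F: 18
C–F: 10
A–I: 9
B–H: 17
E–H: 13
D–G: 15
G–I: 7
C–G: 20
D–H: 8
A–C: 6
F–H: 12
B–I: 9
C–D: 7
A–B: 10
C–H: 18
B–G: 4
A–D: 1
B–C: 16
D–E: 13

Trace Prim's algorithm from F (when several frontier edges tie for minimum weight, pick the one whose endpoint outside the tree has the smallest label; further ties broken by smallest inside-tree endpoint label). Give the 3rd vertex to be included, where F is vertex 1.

A

Grow the tree from F using Prim:
Step 1: cheapest edge leaving the tree is C–F (10); add C.
Step 2: cheapest edge leaving the tree is A–C (6); add A.
Step 3: cheapest edge leaving the tree is A–D (1); add D.
Step 4: cheapest edge leaving the tree is D–H (8); add H.
Step 5: cheapest edge leaving the tree is A–I (9); add I.
Step 6: cheapest edge leaving the tree is G–I (7); add G.
Step 7: cheapest edge leaving the tree is B–G (4); add B.
Step 8: cheapest edge leaving the tree is D–E (13); add E.
Vertex order: F, C, A, D, H, I, G, B, E. The 3rd vertex is A.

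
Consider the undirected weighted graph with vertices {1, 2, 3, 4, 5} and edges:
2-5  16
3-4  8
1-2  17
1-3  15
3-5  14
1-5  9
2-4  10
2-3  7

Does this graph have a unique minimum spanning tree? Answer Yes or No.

Yes

Kruskal: consider edges lightest-first.
2-3 (7): add. Components now {1} {2,3} {4} {5}
3-4 (8): add. Components now {1} {2,3,4} {5}
1-5 (9): add. Components now {1,5} {2,3,4}
2-4 (10): skip — 2 and 4 already connected.
3-5 (14): add. Components now {1,2,3,4,5}
Every non-tree edge has weight strictly greater than the heaviest edge on the tree path between its endpoints, so the MST is unique.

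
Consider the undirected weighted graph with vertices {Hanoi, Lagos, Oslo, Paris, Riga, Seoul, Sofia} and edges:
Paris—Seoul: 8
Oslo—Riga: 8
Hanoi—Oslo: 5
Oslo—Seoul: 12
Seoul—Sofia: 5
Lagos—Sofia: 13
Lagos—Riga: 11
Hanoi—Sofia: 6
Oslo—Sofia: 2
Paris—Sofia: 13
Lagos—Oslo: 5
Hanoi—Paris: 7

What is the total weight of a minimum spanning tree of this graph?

32

Prim, starting at Hanoi.
Step 1: cheapest edge leaving the tree is Hanoi—Oslo (5); add Oslo.
Step 2: cheapest edge leaving the tree is Oslo—Sofia (2); add Sofia.
Step 3: cheapest edge leaving the tree is Lagos—Oslo (5); add Lagos.
Step 4: cheapest edge leaving the tree is Seoul—Sofia (5); add Seoul.
Step 5: cheapest edge leaving the tree is Hanoi—Paris (7); add Paris.
Step 6: cheapest edge leaving the tree is Oslo—Riga (8); add Riga.
MST edges: Hanoi—Oslo, Oslo—Sofia, Lagos—Oslo, Seoul—Sofia, Hanoi—Paris, Oslo—Riga; total weight 5+2+5+5+7+8 = 32.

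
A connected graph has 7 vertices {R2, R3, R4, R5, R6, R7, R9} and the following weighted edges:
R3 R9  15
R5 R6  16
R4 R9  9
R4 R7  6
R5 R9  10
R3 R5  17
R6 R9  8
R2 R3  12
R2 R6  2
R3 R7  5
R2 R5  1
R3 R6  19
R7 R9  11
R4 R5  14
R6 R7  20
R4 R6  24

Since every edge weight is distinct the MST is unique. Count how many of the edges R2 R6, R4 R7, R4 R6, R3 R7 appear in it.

Kruskal: consider edges lightest-first.
R2 R5 (1): add — endpoints in different components.
R2 R6 (2): add — endpoints in different components.
R3 R7 (5): add — endpoints in different components.
R4 R7 (6): add — endpoints in different components.
R6 R9 (8): add — endpoints in different components.
R4 R9 (9): add — endpoints in different components.
MST edge set: {R2 R5, R2 R6, R3 R7, R4 R7, R6 R9, R4 R9}.
Of the listed edges, {R2 R6, R4 R7, R3 R7} are in the MST → 3.

3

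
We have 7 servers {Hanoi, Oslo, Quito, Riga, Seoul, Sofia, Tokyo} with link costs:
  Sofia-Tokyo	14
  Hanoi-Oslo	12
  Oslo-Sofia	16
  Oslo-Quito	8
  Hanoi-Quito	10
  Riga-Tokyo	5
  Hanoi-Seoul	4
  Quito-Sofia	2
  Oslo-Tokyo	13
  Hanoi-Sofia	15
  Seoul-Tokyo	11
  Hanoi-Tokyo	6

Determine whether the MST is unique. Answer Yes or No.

Yes

Kruskal: consider edges lightest-first.
Quito-Sofia (2): add — endpoints in different components.
Hanoi-Seoul (4): add — endpoints in different components.
Riga-Tokyo (5): add — endpoints in different components.
Hanoi-Tokyo (6): add — endpoints in different components.
Oslo-Quito (8): add — endpoints in different components.
Hanoi-Quito (10): add — endpoints in different components.
Every non-tree edge has weight strictly greater than the heaviest edge on the tree path between its endpoints, so the MST is unique.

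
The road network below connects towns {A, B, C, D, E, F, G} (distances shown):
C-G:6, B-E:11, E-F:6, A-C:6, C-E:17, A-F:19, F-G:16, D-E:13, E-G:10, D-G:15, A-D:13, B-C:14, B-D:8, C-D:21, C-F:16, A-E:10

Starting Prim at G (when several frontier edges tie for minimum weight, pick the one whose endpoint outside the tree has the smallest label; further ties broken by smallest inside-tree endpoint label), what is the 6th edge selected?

B-D

Grow the tree from G using Prim:
Step 1: cheapest edge leaving the tree is C-G (6); add C.
Step 2: cheapest edge leaving the tree is A-C (6); add A.
Step 3: cheapest edge leaving the tree is A-E (10); add E.
Step 4: cheapest edge leaving the tree is E-F (6); add F.
Step 5: cheapest edge leaving the tree is B-E (11); add B.
Step 6: cheapest edge leaving the tree is B-D (8); add D.
The 6th edge added is B-D.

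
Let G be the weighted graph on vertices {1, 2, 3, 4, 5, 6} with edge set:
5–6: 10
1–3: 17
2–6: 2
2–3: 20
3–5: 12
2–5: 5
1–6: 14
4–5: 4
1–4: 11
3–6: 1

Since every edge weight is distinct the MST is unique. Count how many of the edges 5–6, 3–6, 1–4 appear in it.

Kruskal's algorithm — process edges by increasing weight (ties by edge label):
3–6 (1): add. Components now {1} {2} {3,6} {4} {5}
2–6 (2): add. Components now {1} {2,3,6} {4} {5}
4–5 (4): add. Components now {1} {2,3,6} {4,5}
2–5 (5): add. Components now {1} {2,3,4,5,6}
5–6 (10): skip — 5 and 6 already connected.
1–4 (11): add. Components now {1,2,3,4,5,6}
MST edge set: {3–6, 2–6, 4–5, 2–5, 1–4}.
Of the listed edges, {3–6, 1–4} are in the MST → 2.

2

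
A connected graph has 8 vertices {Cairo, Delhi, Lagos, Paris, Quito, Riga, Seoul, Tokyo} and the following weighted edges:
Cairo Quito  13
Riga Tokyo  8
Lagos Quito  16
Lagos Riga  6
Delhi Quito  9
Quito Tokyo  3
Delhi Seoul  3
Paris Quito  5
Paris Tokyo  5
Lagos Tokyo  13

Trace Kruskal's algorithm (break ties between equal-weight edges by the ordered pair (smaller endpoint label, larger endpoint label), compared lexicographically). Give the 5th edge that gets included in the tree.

Riga-Tokyo

Sort edges by weight, then run Kruskal:
Delhi Seoul (3): add — endpoints in different components.
Quito Tokyo (3): add — endpoints in different components.
Paris Quito (5): add — endpoints in different components.
Paris Tokyo (5): skip — Tokyo and Paris already connected.
Lagos Riga (6): add — endpoints in different components.
Riga Tokyo (8): add — endpoints in different components.
Delhi Quito (9): add — endpoints in different components.
Cairo Quito (13): add — endpoints in different components.
The 5th edge added is Riga Tokyo.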